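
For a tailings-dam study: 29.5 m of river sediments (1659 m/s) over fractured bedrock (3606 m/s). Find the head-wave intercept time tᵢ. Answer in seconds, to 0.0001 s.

θ_c = arcsin(V₁/V₂) = arcsin(1659/3606) = 27.39°; cos θ_c = 0.8879.
tᵢ = 2h·cos θ_c / V₁ = 2·29.5·0.8879 / 1659 = 0.03158 s.

0.0316 s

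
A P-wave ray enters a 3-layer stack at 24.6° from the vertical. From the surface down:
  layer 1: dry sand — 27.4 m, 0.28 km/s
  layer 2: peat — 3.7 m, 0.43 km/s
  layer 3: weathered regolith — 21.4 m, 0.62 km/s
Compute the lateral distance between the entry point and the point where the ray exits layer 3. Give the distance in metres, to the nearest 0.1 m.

Ray parameter p = sin 24.6° / 0.28 km/s = 1.4867e+00 s/km.
Layer 1: θ = 24.60°; offset = 27.4·tan 24.60° = 12.545 m.
Layer 2: sin θ = p·0.43 = 0.6393 → θ = 39.74°; offset = 3.7·tan 39.74° = 3.076 m.
Layer 3: sin θ = p·0.62 = 0.9218 → θ = 67.19°; offset = 21.4·tan 67.19° = 50.872 m.
Total horizontal offset = 66.493 m.

66.5 m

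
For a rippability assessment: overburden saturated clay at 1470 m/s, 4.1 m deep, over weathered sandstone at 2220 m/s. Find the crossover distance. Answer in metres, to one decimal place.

θ_c = arcsin(1470/2220) = 41.46°, so cos θ_c = 0.7494 and tᵢ = 2h cos θ_c/V₁ = 0.0042 s.
At crossover x/V₁ = x/V₂ + tᵢ ⇒ x = tᵢ/(1/V₁ − 1/V₂) = 0.00418/(6.8027e-04 − 4.5045e-04) = 18.19 m.

18.2 m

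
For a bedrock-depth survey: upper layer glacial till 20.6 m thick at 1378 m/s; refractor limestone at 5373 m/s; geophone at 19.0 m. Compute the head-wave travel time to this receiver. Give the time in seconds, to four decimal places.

0.0324 s

θ_c = arcsin(V₁/V₂) = arcsin(1378/5373) = 14.86°, cos θ_c = 0.9666.
Intercept time tᵢ = 2h cos θ_c / V₁ = 2·20.6·0.9666/1378 = 0.02890 s.
t = x/V₂ + tᵢ = 19.0/5373 + 0.02890 = 0.03243 s.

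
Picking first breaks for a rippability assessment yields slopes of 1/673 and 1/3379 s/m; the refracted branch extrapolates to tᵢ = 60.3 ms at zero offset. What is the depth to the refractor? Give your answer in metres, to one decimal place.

θ_c = arcsin(673/3379) = 11.49°; cos θ_c = 0.9800.
tᵢ = 2h cos θ_c/V₁ ⇒ h = tᵢ·V₁/(2 cos θ_c) = 0.0603·673/(2·0.9800) = 20.71 m.

20.7 m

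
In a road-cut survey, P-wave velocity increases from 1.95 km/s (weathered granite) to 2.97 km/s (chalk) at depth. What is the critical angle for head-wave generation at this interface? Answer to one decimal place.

41.0°

At critical incidence the refracted ray runs along the interface (θ₂ = 90°), so sin θ_c = V₁/V₂.
θ_c = arcsin(1.95/2.97) = arcsin 0.6566 = 41.04°.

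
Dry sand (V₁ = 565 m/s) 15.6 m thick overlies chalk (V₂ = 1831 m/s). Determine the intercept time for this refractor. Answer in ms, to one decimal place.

52.5 ms

tᵢ = 2h·√(V₂²−V₁²)/(V₁V₂).
√(V₂²−V₁²) = √(1831²−565²) = 1741.6 m/s.
tᵢ = 2·15.6·1741.6/(565·1831) = 0.05253 s.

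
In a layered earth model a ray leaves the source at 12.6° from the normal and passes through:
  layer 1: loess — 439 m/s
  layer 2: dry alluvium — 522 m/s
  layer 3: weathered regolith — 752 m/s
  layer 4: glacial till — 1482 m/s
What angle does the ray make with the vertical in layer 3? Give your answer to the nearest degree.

Ray parameter p = sin 12.6° / 439 = 4.9691e-04 s/m.
sin θ_3 = p·V_3 = 4.9691e-04 × 752 = 0.3737.
θ_3 = 21.94° from the vertical.

22°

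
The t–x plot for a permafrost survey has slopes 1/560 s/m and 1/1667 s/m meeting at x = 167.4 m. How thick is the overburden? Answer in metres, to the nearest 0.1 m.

x_cross = 2h·√((V₂+V₁)/(V₂−V₁)) → h = x_cross / (2·√((V₂+V₁)/(V₂−V₁))).
√((V₂+V₁)/(V₂−V₁)) = √((1667+560)/(1667−560)) = 1.4184.
h = 167.4 / (2·1.4184) = 59.01 m.

59.0 m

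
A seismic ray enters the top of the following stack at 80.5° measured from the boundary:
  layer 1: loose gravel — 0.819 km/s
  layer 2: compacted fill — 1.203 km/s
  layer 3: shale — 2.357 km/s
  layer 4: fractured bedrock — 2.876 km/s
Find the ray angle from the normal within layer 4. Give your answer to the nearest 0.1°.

35.4°

From the normal: θ₁ = 90° − 80.5° = 9.5°.
Ray parameter p = sin 9.5° / 0.819 = 2.0152e-01 s/km.
sin θ_4 = p·V_4 = 2.0152e-01 × 2.876 = 0.5796.
θ_4 = 35.42° from the vertical.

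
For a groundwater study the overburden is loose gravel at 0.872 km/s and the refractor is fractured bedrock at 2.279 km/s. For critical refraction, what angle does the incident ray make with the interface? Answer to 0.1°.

At critical incidence the refracted ray runs along the interface (θ₂ = 90°), so sin θ_c = V₁/V₂.
θ_c = arcsin(0.872/2.279) = arcsin 0.3826 = 22.50°.
Measured from the interface: 90° − 22.50° = 67.50°.

67.5°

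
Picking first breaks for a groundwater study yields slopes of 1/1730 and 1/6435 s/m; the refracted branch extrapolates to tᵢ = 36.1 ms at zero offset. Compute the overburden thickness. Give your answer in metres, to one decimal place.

θ_c = arcsin(1730/6435) = 15.60°; cos θ_c = 0.9632.
tᵢ = 2h cos θ_c/V₁ ⇒ h = tᵢ·V₁/(2 cos θ_c) = 0.0361·1730/(2·0.9632) = 32.42 m.

32.4 m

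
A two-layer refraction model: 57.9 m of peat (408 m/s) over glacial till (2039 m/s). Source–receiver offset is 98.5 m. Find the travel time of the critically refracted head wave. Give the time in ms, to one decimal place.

326.4 ms

θ_c = arcsin(V₁/V₂) = arcsin(408/2039) = 11.54°, cos θ_c = 0.9798.
Intercept time tᵢ = 2h cos θ_c / V₁ = 2·57.9·0.9798/408 = 0.27808 s.
t = x/V₂ + tᵢ = 98.5/2039 + 0.27808 = 0.32639 s.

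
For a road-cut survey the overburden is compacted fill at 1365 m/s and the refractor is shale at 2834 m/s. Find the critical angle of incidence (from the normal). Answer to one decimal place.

28.8°

Critical incidence: sin θ_c = V₁/V₂ = 1365/2834 = 0.4817.
θ_c = arcsin 0.4817 = 28.79°.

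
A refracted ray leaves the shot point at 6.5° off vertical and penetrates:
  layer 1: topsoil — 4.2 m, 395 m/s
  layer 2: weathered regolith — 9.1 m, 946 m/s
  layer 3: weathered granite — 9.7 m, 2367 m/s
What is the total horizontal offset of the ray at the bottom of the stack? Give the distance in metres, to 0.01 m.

12.00 m

Ray parameter p = sin 6.5° / 395 m/s = 2.8659e-04 s/m.
Layer 1: θ = 6.50°; offset = 4.2·tan 6.50° = 0.4785 m.
Layer 2: sin θ = p·946 = 0.2711 → θ = 15.73°; offset = 9.1·tan 15.73° = 2.5631 m.
Layer 3: sin θ = p·2367 = 0.6784 → θ = 42.72°; offset = 9.7·tan 42.72° = 8.9558 m.
Summing the layer offsets gives 11.9975 m.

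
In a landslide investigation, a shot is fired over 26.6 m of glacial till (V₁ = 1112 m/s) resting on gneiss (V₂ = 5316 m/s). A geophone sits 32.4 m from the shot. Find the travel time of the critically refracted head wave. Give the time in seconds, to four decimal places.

0.0529 s

θ_c = arcsin(V₁/V₂) = arcsin(1112/5316) = 12.07°, cos θ_c = 0.9779.
Intercept time tᵢ = 2h cos θ_c / V₁ = 2·26.6·0.9779/1112 = 0.04678 s.
t = x/V₂ + tᵢ = 32.4/5316 + 0.04678 = 0.05288 s.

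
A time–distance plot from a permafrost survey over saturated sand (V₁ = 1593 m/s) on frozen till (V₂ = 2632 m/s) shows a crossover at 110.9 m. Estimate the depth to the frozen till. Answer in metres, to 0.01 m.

x_cross = 2h·√((V₂+V₁)/(V₂−V₁)) → h = x_cross / (2·√((V₂+V₁)/(V₂−V₁))).
√((V₂+V₁)/(V₂−V₁)) = √((2632+1593)/(2632−1593)) = 2.0165.
h = 110.9 / (2·2.0165) = 27.50 m.

27.50 m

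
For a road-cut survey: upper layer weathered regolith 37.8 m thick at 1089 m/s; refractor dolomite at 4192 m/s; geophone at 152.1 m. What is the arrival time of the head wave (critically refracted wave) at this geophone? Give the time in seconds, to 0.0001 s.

0.1033 s

t = x/V₂ + 2h·√(V₂²−V₁²)/(V₁V₂).
√(V₂²−V₁²) = √(4192²−1089²) = 4048.1 m/s; delay term = 2·37.8·4048.1/(1089·4192) = 0.06704 s.
t = 152.1/4192 + 0.06704 = 0.10332 s.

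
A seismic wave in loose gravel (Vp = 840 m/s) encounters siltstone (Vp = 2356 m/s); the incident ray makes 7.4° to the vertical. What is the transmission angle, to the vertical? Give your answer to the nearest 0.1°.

Snell's law: sin θ₂ = (V₂/V₁)·sin θ₁ = (2356/840)·sin 7.4° = 0.3612.
θ₂ = sin⁻¹(0.3612) = 21.18° (from vertical).

21.2°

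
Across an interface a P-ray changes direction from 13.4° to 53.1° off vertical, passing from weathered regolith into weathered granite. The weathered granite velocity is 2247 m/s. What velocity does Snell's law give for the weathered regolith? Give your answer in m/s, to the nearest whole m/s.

Snell's law: sin 13.4°/V₁ = sin 53.1°/V₂.
V₁ = V₂·sin 13.4°/sin 53.1° = 2247 × 0.2898 = 651.18 m/s.

651 m/s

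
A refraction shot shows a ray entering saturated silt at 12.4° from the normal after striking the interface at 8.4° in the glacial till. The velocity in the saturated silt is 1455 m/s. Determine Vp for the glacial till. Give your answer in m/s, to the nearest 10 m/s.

990 m/s

Snell's law: sin 8.4°/V₁ = sin 12.4°/V₂.
V₁ = V₂·sin 8.4°/sin 12.4° = 1455 × 0.6803 = 989.83 m/s.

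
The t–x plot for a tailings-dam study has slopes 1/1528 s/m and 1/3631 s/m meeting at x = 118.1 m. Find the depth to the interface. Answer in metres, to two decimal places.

37.70 m

h = (x_cross/2)·√((V₂−V₁)/(V₂+V₁)).
(V₂−V₁)/(V₂+V₁) = (3631−1528)/(3631+1528) = 0.4076; √ = 0.6385.
h = (118.1/2)·0.6385 = 37.70 m.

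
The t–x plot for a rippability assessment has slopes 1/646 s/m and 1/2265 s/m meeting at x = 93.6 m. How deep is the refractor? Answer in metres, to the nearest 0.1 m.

34.9 m

h = (x_cross/2)·√((V₂−V₁)/(V₂+V₁)).
(V₂−V₁)/(V₂+V₁) = (2265−646)/(2265+646) = 0.5562; √ = 0.7458.
h = (93.6/2)·0.7458 = 34.90 m.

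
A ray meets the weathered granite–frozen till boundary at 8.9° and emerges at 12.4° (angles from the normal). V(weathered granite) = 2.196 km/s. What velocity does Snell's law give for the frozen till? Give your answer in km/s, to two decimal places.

Snell's law: sin 8.9°/V₁ = sin 12.4°/V₂.
V₂ = V₁·sin 12.4°/sin 8.9° = 2.196 × 1.3880 = 3.05 km/s.

3.05 km/s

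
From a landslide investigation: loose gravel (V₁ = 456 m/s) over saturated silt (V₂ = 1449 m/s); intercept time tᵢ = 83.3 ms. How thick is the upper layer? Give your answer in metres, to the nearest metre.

h = tᵢ·V₁·V₂ / (2·√(V₂²−V₁²)).
√(V₂²−V₁²) = √(1449² − 456²) = 1375.4 m/s.
h = 0.0833 s × 456 × 1449 / (2 × 1375.4) = 20.01 m.

20 m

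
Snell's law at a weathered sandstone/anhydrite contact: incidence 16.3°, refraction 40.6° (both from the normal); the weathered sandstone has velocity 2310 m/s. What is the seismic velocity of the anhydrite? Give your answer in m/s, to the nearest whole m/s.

5356 m/s

sin 16.3° = 0.2807; sin 40.6° = 0.6508.
V₂ = V₁·(sin θ₂/sin θ₁) = 2310·(0.6508/0.2807) = 5356.13 m/s.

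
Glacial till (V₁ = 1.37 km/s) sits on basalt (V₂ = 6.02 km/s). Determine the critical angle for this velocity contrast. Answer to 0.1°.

13.2°

Critical incidence: sin θ_c = V₁/V₂ = 1.37/6.02 = 0.2276.
θ_c = arcsin 0.2276 = 13.15°.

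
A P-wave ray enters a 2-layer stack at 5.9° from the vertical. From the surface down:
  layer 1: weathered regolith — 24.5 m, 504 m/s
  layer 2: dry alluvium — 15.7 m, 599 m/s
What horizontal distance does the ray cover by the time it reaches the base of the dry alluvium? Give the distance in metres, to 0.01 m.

p = sin θ₁/V₁ = sin 5.9°/504 = 2.0395e-04 s/m is conserved through the stack.
Layer 1: θ = 5.90°; offset = 24.5·tan 5.90° = 2.5318 m.
Layer 2: sin θ = p·599 = 0.1222 → θ = 7.02°; offset = 15.7·tan 7.02° = 1.9325 m.
Total horizontal offset = 4.4643 m.

4.46 m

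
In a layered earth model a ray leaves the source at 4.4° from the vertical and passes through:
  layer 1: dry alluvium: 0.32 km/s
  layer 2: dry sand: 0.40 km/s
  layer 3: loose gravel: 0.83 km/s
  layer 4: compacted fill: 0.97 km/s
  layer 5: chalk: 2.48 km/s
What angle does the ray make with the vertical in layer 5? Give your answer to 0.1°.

36.5°

Snell's law across each interface conserves sin θ / V, so sin θ_5 = V_5·sin θ₁/V₁.
sin θ_5 = 2.48 × sin 4.4° / 0.32 = 0.5946.
θ_5 = 36.48° from the vertical.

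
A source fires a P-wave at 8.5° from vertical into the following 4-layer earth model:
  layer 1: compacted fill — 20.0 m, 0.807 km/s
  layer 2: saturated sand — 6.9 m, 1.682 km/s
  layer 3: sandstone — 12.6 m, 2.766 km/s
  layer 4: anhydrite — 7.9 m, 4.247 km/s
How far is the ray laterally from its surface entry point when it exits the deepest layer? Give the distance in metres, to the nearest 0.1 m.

22.4 m

p = sin θ₁/V₁ = sin 8.5°/0.807 = 1.8316e-01 s/km is conserved through the stack.
Layer 1: θ = 8.50°; offset = 20.0·tan 8.50° = 2.989 m.
Layer 2: sin θ = p·1.682 = 0.3081 → θ = 17.94°; offset = 6.9·tan 17.94° = 2.234 m.
Layer 3: sin θ = p·2.766 = 0.5066 → θ = 30.44°; offset = 12.6·tan 30.44° = 7.404 m.
Layer 4: sin θ = p·4.247 = 0.7779 → θ = 51.07°; offset = 7.9·tan 51.07° = 9.779 m.
Σ offsets = 22.406 m.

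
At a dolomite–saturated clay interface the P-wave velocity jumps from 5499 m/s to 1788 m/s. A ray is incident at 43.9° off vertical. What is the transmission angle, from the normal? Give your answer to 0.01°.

Snell's law: sin θ₂ = (V₂/V₁)·sin θ₁ = (1788/5499)·sin 43.9° = 0.2255.
θ₂ = sin⁻¹(0.2255) = 13.03° (from vertical).

13.03°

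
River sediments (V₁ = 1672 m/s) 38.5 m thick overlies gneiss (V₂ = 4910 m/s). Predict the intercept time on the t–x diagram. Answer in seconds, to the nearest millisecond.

tᵢ = 2h·√(V₂²−V₁²)/(V₁V₂).
√(V₂²−V₁²) = √(4910²−1672²) = 4616.5 m/s.
tᵢ = 2·38.5·4616.5/(1672·4910) = 0.04330 s.

0.043 s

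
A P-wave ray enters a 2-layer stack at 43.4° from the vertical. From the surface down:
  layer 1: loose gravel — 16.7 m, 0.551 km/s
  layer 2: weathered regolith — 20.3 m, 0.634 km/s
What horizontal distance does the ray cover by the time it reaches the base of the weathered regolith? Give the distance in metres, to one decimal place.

42.0 m

Apply Snell's law at each interface; in layer i the horizontal offset is hᵢ·tan θᵢ.
Layer 1: θ = 43.40°; offset = 16.7·tan 43.40° = 15.792 m.
Layer 2: sin θ = 0.634·sin 43.4°/0.551 = 0.7906, θ = 52.24°; offset = 20.3·tan 52.24° = 26.209 m.
Σ offsets = 42.001 m.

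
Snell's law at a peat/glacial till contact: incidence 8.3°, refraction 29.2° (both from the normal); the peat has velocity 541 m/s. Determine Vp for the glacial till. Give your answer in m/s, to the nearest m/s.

1828 m/s

sin 8.3° = 0.1444; sin 29.2° = 0.4879.
V₂ = V₁·(sin θ₂/sin θ₁) = 541·(0.4879/0.1444) = 1828.34 m/s.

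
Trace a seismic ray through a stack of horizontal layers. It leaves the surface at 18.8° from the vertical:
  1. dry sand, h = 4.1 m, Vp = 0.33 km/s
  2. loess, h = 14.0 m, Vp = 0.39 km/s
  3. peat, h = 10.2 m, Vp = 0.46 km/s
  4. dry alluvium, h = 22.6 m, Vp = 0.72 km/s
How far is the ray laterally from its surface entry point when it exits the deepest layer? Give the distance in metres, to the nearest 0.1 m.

34.6 m

p = sin θ₁/V₁ = sin 18.8°/0.33 = 9.7656e-01 s/km is conserved through the stack.
Layer 1: θ = 18.80°; offset = 4.1·tan 18.80° = 1.396 m.
Layer 2: sin θ = p·0.39 = 0.3809 → θ = 22.39°; offset = 14.0·tan 22.39° = 5.767 m.
Layer 3: sin θ = p·0.46 = 0.4492 → θ = 26.69°; offset = 10.2·tan 26.69° = 5.129 m.
Layer 4: sin θ = p·0.72 = 0.7031 → θ = 44.68°; offset = 22.6·tan 44.68° = 22.348 m.
Summing the layer offsets gives 34.639 m.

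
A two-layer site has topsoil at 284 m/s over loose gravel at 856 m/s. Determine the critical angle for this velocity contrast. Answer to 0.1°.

19.4°

At critical incidence the refracted ray runs along the interface (θ₂ = 90°), so sin θ_c = V₁/V₂.
θ_c = arcsin(284/856) = arcsin 0.3318 = 19.38°.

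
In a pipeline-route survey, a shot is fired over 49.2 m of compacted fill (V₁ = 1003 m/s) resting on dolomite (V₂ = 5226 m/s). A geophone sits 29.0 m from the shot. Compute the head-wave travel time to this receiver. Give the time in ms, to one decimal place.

t = x/V₂ + 2h·√(V₂²−V₁²)/(V₁V₂).
√(V₂²−V₁²) = √(5226²−1003²) = 5128.8 m/s; delay term = 2·49.2·5128.8/(1003·5226) = 0.09628 s.
t = 29.0/5226 + 0.09628 = 0.10183 s.

101.8 ms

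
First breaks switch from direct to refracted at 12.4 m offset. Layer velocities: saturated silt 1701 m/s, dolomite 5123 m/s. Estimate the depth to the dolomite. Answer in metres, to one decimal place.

x_cross = 2h·√((V₂+V₁)/(V₂−V₁)) → h = x_cross / (2·√((V₂+V₁)/(V₂−V₁))).
√((V₂+V₁)/(V₂−V₁)) = √((5123+1701)/(5123−1701)) = 1.4121.
h = 12.4 / (2·1.4121) = 4.39 m.

4.4 m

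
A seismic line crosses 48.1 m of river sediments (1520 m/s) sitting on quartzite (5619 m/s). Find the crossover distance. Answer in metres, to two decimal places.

θ_c = arcsin(1520/5619) = 15.69°, so cos θ_c = 0.9627 and tᵢ = 2h cos θ_c/V₁ = 0.0609 s.
At crossover x/V₁ = x/V₂ + tᵢ ⇒ x = tᵢ/(1/V₁ − 1/V₂) = 0.06093/(6.5789e-04 − 1.7797e-04) = 126.96 m.

126.96 m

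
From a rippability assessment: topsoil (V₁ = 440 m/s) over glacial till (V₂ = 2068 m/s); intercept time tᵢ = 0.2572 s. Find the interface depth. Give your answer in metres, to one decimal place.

57.9 m

h = tᵢ·V₁·V₂ / (2·√(V₂²−V₁²)).
√(V₂²−V₁²) = √(2068² − 440²) = 2020.6 m/s.
h = 0.2572 s × 440 × 2068 / (2 × 2020.6) = 57.91 m.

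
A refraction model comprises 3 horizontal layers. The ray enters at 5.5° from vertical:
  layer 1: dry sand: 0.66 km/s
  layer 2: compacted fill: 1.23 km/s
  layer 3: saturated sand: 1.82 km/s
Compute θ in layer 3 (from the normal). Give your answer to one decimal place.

Ray parameter p = sin 5.5° / 0.66 = 1.4522e-01 s/km.
sin θ_3 = p·V_3 = 1.4522e-01 × 1.82 = 0.2643.
θ_3 = arcsin 0.2643 = 15.33°.

15.3°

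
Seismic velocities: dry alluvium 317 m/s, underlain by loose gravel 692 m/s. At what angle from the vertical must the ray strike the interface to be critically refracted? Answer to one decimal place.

27.3°

At critical incidence the refracted ray runs along the interface (θ₂ = 90°), so sin θ_c = V₁/V₂.
θ_c = arcsin(317/692) = arcsin 0.4581 = 27.26°.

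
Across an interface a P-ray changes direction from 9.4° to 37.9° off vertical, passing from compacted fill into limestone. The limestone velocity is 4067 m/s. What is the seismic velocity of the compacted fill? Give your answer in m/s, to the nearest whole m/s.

1081 m/s

Snell's law: sin 9.4°/V₁ = sin 37.9°/V₂.
V₁ = V₂·sin 9.4°/sin 37.9° = 4067 × 0.2659 = 1081.33 m/s.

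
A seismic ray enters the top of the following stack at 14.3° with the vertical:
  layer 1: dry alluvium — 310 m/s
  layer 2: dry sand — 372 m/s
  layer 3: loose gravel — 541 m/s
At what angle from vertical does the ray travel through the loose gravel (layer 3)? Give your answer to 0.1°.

Snell's law across each interface conserves sin θ / V, so sin θ_3 = V_3·sin θ₁/V₁.
sin θ_3 = 541 × sin 14.3° / 310 = 0.4311.
θ_3 = arcsin 0.4311 = 25.53°.

25.5°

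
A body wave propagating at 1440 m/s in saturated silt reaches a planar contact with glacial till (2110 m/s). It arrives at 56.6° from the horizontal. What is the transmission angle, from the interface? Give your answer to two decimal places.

36.23°

Angle from the normal: 90° − 56.6° = 33.4°.
sin θ₁/V₁ = sin θ₂/V₂ ⇒ sin θ₂ = 2110·sin 33.4°/1440 = 2110·0.5505/1440 = 0.8066.
θ₂ = sin⁻¹(0.8066) = 53.77° (from vertical).
From the interface: 90° − 53.77° = 36.23°.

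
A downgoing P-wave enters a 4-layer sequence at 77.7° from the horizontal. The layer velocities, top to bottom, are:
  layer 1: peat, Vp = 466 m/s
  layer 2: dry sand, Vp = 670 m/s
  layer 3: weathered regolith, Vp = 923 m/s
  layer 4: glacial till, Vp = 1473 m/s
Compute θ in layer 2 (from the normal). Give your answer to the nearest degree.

From the normal: θ₁ = 90° − 77.7° = 12.3°.
Snell's law across each interface conserves sin θ / V, so sin θ_2 = V_2·sin θ₁/V₁.
sin θ_2 = 670 × sin 12.3° / 466 = 0.3063.
θ_2 = arcsin 0.3063 = 17.84°.

18°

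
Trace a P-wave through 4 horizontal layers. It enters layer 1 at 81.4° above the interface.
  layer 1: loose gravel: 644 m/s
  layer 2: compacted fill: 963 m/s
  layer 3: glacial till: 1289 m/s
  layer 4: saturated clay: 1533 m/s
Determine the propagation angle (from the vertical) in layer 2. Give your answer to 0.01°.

12.92°

From the normal: θ₁ = 90° − 81.4° = 8.6°.
Ray parameter p = sin 8.6° / 644 = 2.3220e-04 s/m.
sin θ_2 = p·V_2 = 2.3220e-04 × 963 = 0.2236.
θ_2 = 12.92° from the vertical.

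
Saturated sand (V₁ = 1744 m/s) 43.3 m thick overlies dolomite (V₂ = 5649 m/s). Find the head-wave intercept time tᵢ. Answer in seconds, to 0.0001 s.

θ_c = arcsin(V₁/V₂) = arcsin(1744/5649) = 17.98°; cos θ_c = 0.9512.
tᵢ = 2h·cos θ_c / V₁ = 2·43.3·0.9512 / 1744 = 0.04723 s.

0.0472 s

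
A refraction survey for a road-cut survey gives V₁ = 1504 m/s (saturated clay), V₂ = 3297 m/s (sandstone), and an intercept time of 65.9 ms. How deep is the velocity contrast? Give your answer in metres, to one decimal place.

h = tᵢ·V₁·V₂ / (2·√(V₂²−V₁²)).
√(V₂²−V₁²) = √(3297² − 1504²) = 2934.0 m/s.
h = 0.0659 s × 1504 × 3297 / (2 × 2934.0) = 55.69 m.

55.7 m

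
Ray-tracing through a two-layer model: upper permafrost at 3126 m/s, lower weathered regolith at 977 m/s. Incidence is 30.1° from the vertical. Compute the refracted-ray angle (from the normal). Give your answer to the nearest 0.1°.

Snell's law: sin θ₂ = (V₂/V₁)·sin θ₁ = (977/3126)·sin 30.1° = 0.1567.
θ₂ = sin⁻¹(0.1567) = 9.02° (from vertical).

9.0°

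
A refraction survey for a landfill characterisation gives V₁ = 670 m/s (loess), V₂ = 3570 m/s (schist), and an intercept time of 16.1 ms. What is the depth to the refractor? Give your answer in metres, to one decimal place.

h = tᵢ·V₁·V₂ / (2·√(V₂²−V₁²)).
√(V₂²−V₁²) = √(3570² − 670²) = 3506.6 m/s.
h = 0.0161 s × 670 × 3570 / (2 × 3506.6) = 5.49 m.

5.5 m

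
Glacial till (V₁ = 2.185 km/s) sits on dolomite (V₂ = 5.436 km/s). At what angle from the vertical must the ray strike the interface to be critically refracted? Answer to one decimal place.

23.7°

At critical incidence the refracted ray runs along the interface (θ₂ = 90°), so sin θ_c = V₁/V₂.
θ_c = arcsin(2.185/5.436) = arcsin 0.4019 = 23.70°.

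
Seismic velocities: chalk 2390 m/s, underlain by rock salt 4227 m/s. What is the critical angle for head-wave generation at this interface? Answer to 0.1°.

Critical incidence: sin θ_c = V₁/V₂ = 2390/4227 = 0.5654.
θ_c = arcsin 0.5654 = 34.43°.

34.4°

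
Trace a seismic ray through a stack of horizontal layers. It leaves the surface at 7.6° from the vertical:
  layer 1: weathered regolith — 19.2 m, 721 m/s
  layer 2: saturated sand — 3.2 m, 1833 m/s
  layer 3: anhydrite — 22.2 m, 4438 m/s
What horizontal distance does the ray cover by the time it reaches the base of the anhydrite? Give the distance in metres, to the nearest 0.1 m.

34.8 m

Apply Snell's law at each interface; in layer i the horizontal offset is hᵢ·tan θᵢ.
Layer 1: θ = 7.60°; offset = 19.2·tan 7.60° = 2.562 m.
Layer 2: sin θ = 1833·sin 7.6°/721 = 0.3362, θ = 19.65°; offset = 3.2·tan 19.65° = 1.142 m.
Layer 3: sin θ = 4438·sin 7.6°/721 = 0.8141, θ = 54.50°; offset = 22.2·tan 54.50° = 31.120 m.
Total horizontal offset = 34.824 m.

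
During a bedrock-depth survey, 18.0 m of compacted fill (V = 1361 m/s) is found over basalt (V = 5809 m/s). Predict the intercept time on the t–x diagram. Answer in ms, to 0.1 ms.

25.7 ms

θ_c = arcsin(V₁/V₂) = arcsin(1361/5809) = 13.55°; cos θ_c = 0.9722.
tᵢ = 2h·cos θ_c / V₁ = 2·18.0·0.9722 / 1361 = 0.02571 s.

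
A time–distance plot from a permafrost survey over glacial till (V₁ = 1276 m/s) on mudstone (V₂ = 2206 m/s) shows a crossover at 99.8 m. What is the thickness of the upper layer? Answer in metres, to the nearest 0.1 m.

25.8 m

x_cross = 2h·√((V₂+V₁)/(V₂−V₁)) → h = x_cross / (2·√((V₂+V₁)/(V₂−V₁))).
√((V₂+V₁)/(V₂−V₁)) = √((2206+1276)/(2206−1276)) = 1.9350.
h = 99.8 / (2·1.9350) = 25.79 m.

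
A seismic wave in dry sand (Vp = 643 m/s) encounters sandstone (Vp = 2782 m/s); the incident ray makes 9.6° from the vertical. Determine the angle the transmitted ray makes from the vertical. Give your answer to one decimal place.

sin θ₁/V₁ = sin θ₂/V₂ ⇒ sin θ₂ = 2782·sin 9.6°/643 = 2782·0.1668/643 = 0.7215.
θ₂ = arcsin 0.7215 = 46.18° from the normal.

46.2°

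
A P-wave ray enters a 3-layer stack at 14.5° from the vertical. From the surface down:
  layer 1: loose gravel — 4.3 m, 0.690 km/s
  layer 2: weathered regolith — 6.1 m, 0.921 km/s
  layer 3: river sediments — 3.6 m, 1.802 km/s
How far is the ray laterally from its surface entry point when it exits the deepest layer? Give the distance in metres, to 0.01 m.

p = sin θ₁/V₁ = sin 14.5°/0.690 = 3.6287e-01 s/km is conserved through the stack.
Layer 1: θ = 14.50°; offset = 4.3·tan 14.50° = 1.1121 m.
Layer 2: sin θ = p·0.921 = 0.3342 → θ = 19.52°; offset = 6.1·tan 19.52° = 2.1630 m.
Layer 3: sin θ = p·1.802 = 0.6539 → θ = 40.84°; offset = 3.6·tan 40.84° = 3.1113 m.
Total horizontal offset = 6.3864 m.

6.39 m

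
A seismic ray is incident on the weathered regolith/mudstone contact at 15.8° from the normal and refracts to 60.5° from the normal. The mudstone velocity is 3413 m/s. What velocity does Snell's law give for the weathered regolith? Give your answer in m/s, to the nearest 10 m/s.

1070 m/s

Snell's law: sin 15.8°/V₁ = sin 60.5°/V₂.
V₁ = V₂·sin 15.8°/sin 60.5° = 3413 × 0.3128 = 1067.72 m/s.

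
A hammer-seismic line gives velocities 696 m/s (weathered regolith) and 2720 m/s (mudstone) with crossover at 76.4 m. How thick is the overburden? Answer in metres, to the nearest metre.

x_cross = 2h·√((V₂+V₁)/(V₂−V₁)) → h = x_cross / (2·√((V₂+V₁)/(V₂−V₁))).
√((V₂+V₁)/(V₂−V₁)) = √((2720+696)/(2720−696)) = 1.2991.
h = 76.4 / (2·1.2991) = 29.40 m.

29 m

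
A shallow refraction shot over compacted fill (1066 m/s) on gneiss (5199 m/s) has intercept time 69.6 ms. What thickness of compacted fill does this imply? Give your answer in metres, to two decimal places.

h = tᵢ·V₁·V₂ / (2·√(V₂²−V₁²)).
√(V₂²−V₁²) = √(5199² − 1066²) = 5088.5 m/s.
h = 0.0696 s × 1066 × 5199 / (2 × 5088.5) = 37.90 m.

37.90 m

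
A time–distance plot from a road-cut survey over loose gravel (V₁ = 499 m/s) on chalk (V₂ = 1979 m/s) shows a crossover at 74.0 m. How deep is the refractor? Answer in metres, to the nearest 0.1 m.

h = (x_cross/2)·√((V₂−V₁)/(V₂+V₁)).
(V₂−V₁)/(V₂+V₁) = (1979−499)/(1979+499) = 0.5973; √ = 0.7728.
h = (74.0/2)·0.7728 = 28.59 m.

28.6 m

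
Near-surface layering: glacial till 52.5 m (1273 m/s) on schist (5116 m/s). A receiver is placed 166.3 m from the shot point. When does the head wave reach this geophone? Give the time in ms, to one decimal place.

θ_c = arcsin(V₁/V₂) = arcsin(1273/5116) = 14.41°, cos θ_c = 0.9685.
Intercept time tᵢ = 2h cos θ_c / V₁ = 2·52.5·0.9685/1273 = 0.07989 s.
t = x/V₂ + tᵢ = 166.3/5116 + 0.07989 = 0.11239 s.

112.4 ms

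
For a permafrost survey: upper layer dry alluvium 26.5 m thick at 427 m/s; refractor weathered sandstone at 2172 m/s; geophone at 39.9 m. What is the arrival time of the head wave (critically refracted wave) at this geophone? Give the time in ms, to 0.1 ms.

θ_c = arcsin(V₁/V₂) = arcsin(427/2172) = 11.34°, cos θ_c = 0.9805.
Intercept time tᵢ = 2h cos θ_c / V₁ = 2·26.5·0.9805/427 = 0.12170 s.
t = x/V₂ + tᵢ = 39.9/2172 + 0.12170 = 0.14007 s.

140.1 ms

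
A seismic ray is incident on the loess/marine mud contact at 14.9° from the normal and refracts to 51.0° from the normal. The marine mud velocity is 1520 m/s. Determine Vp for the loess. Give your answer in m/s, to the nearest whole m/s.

503 m/s

Snell's law: sin 14.9°/V₁ = sin 51.0°/V₂.
V₁ = V₂·sin 14.9°/sin 51.0° = 1520 × 0.3309 = 502.92 m/s.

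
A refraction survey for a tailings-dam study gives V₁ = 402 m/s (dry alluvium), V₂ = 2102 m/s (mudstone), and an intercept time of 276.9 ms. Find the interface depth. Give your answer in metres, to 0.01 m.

56.70 m

h = tᵢ·V₁·V₂ / (2·√(V₂²−V₁²)).
√(V₂²−V₁²) = √(2102² − 402²) = 2063.2 m/s.
h = 0.2769 s × 402 × 2102 / (2 × 2063.2) = 56.70 m.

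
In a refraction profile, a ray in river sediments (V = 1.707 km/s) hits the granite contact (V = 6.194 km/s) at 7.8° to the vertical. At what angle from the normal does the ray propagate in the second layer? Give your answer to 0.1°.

29.5°

Snell's law: sin θ₂ = (V₂/V₁)·sin θ₁ = (6.194/1.707)·sin 7.8° = 0.4925.
θ₂ = arcsin 0.4925 = 29.50° from the normal.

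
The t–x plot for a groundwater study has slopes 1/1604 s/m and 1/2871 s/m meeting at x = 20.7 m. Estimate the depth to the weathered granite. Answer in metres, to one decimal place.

5.5 m

h = (x_cross/2)·√((V₂−V₁)/(V₂+V₁)).
(V₂−V₁)/(V₂+V₁) = (2871−1604)/(2871+1604) = 0.2831; √ = 0.5321.
h = (20.7/2)·0.5321 = 5.51 m.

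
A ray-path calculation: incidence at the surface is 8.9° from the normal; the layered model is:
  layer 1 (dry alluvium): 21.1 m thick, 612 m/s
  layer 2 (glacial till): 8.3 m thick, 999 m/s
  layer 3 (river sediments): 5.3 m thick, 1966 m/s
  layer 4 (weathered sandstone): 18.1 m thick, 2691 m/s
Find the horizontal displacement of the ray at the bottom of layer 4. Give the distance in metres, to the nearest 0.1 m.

25.3 m

p = sin θ₁/V₁ = sin 8.9°/612 = 2.5279e-04 s/m is conserved through the stack.
Layer 1: θ = 8.90°; offset = 21.1·tan 8.90° = 3.304 m.
Layer 2: sin θ = p·999 = 0.2525 → θ = 14.63°; offset = 8.3·tan 14.63° = 2.166 m.
Layer 3: sin θ = p·1966 = 0.4970 → θ = 29.80°; offset = 5.3·tan 29.80° = 3.036 m.
Layer 4: sin θ = p·2691 = 0.6803 → θ = 42.86°; offset = 18.1·tan 42.86° = 16.799 m.
Total horizontal offset = 25.305 m.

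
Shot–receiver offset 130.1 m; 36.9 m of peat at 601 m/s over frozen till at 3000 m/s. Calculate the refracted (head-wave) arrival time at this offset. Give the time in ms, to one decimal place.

163.7 ms

t = x/V₂ + 2h·√(V₂²−V₁²)/(V₁V₂).
√(V₂²−V₁²) = √(3000²−601²) = 2939.2 m/s; delay term = 2·36.9·2939.2/(601·3000) = 0.12031 s.
t = 130.1/3000 + 0.12031 = 0.16367 s.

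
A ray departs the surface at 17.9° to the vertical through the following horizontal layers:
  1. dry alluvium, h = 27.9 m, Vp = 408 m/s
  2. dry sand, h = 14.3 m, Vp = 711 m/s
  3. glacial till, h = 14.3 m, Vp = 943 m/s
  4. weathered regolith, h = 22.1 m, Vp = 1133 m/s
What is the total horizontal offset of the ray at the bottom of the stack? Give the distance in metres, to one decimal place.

Apply Snell's law at each interface; in layer i the horizontal offset is hᵢ·tan θᵢ.
Layer 1: θ = 17.90°; offset = 27.9·tan 17.90° = 9.011 m.
Layer 2: sin θ = 711·sin 17.9°/408 = 0.5356, θ = 32.39°; offset = 14.3·tan 32.39° = 9.070 m.
Layer 3: sin θ = 943·sin 17.9°/408 = 0.7104, θ = 45.27°; offset = 14.3·tan 45.27° = 14.434 m.
Layer 4: sin θ = 1133·sin 17.9°/408 = 0.8535, θ = 58.60°; offset = 22.1·tan 58.60° = 36.200 m.
Summing the layer offsets gives 68.715 m.

68.7 m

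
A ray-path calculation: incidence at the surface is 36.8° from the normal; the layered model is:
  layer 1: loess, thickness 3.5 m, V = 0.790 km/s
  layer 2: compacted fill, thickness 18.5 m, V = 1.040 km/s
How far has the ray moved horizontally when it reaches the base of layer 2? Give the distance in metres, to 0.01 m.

p = sin θ₁/V₁ = sin 36.8°/0.790 = 7.5826e-01 s/km is conserved through the stack.
Layer 1: θ = 36.80°; offset = 3.5·tan 36.80° = 2.6183 m.
Layer 2: sin θ = p·1.040 = 0.7886 → θ = 52.05°; offset = 18.5·tan 52.05° = 23.7248 m.
Summing the layer offsets gives 26.3431 m.

26.34 m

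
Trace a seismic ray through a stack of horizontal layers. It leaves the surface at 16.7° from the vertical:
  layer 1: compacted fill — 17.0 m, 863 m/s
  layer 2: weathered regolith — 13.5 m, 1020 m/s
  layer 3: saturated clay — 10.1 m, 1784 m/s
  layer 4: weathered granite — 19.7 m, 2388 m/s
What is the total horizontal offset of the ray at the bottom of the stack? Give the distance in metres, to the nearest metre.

43 m

Apply Snell's law at each interface; in layer i the horizontal offset is hᵢ·tan θᵢ.
Layer 1: θ = 16.70°; offset = 17.0·tan 16.70° = 5.100 m.
Layer 2: sin θ = 1020·sin 16.7°/863 = 0.3396, θ = 19.85°; offset = 13.5·tan 19.85° = 4.875 m.
Layer 3: sin θ = 1784·sin 16.7°/863 = 0.5940, θ = 36.44°; offset = 10.1·tan 36.44° = 7.458 m.
Layer 4: sin θ = 2388·sin 16.7°/863 = 0.7952, θ = 52.67°; offset = 19.7·tan 52.67° = 25.832 m.
Total horizontal offset = 43.265 m.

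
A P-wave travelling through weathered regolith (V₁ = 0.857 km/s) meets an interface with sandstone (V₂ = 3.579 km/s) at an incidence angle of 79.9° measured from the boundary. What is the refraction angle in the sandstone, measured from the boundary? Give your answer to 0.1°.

Convert to the normal: θ₁ = 90° − 79.9° = 10.1°.
Snell's law: sin θ₂ = (V₂/V₁)·sin θ₁ = (3.579/0.857)·sin 10.1° = 0.7324.
θ₂ = sin⁻¹(0.7324) = 47.09° (from vertical).
From the interface: 90° − 47.09° = 42.91°.

42.9°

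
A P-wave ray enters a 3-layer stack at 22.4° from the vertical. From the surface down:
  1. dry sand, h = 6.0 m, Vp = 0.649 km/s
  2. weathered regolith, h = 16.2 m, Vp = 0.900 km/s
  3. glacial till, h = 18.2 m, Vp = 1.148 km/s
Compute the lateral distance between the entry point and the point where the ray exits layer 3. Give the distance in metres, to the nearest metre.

Ray parameter p = sin 22.4° / 0.649 km/s = 5.8717e-01 s/km.
Layer 1: θ = 22.40°; offset = 6.0·tan 22.40° = 2.473 m.
Layer 2: sin θ = p·0.900 = 0.5284 → θ = 31.90°; offset = 16.2·tan 31.90° = 10.084 m.
Layer 3: sin θ = p·1.148 = 0.6741 → θ = 42.38°; offset = 18.2·tan 42.38° = 16.608 m.
Summing the layer offsets gives 29.165 m.

29 m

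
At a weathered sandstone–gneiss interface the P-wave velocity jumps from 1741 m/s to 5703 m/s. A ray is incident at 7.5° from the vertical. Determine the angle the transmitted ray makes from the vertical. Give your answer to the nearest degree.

Snell's law: sin θ₂ = (V₂/V₁)·sin θ₁ = (5703/1741)·sin 7.5° = 0.4276.
θ₂ = sin⁻¹(0.4276) = 25.31° (from vertical).

25°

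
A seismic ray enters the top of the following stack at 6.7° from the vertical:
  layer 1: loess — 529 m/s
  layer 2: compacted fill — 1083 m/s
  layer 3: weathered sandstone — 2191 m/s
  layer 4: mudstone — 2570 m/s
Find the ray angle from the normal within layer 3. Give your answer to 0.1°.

28.9°

Snell's law across each interface conserves sin θ / V, so sin θ_3 = V_3·sin θ₁/V₁.
sin θ_3 = 2191 × sin 6.7° / 529 = 0.4832.
θ_3 = arcsin 0.4832 = 28.90°.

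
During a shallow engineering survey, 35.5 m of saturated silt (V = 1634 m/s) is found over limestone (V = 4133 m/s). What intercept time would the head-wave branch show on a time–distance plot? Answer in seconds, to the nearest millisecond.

θ_c = arcsin(V₁/V₂) = arcsin(1634/4133) = 23.29°; cos θ_c = 0.9185.
tᵢ = 2h·cos θ_c / V₁ = 2·35.5·0.9185 / 1634 = 0.03991 s.

0.040 s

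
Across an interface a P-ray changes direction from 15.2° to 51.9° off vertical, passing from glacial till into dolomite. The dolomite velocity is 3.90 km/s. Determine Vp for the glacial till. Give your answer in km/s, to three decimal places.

sin 15.2° = 0.2622; sin 51.9° = 0.7869.
V₁ = V₂·(sin θ₁/sin θ₂) = 3.90·(0.2622/0.7869) = 1.299 km/s.

1.299 km/s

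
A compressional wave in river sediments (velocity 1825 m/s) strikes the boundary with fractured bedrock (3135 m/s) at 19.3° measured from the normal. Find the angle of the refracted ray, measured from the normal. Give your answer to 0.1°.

sin θ₁/V₁ = sin θ₂/V₂ ⇒ sin θ₂ = 3135·sin 19.3°/1825 = 3135·0.3305/1825 = 0.5678.
θ₂ = arcsin 0.5678 = 34.59° from the normal.

34.6°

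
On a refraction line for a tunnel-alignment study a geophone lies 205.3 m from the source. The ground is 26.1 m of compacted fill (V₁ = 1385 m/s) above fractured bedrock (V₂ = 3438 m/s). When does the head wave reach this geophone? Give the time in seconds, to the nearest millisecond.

0.094 s

θ_c = arcsin(V₁/V₂) = arcsin(1385/3438) = 23.76°, cos θ_c = 0.9153.
Intercept time tᵢ = 2h cos θ_c / V₁ = 2·26.1·0.9153/1385 = 0.03450 s.
t = x/V₂ + tᵢ = 205.3/3438 + 0.03450 = 0.09421 s.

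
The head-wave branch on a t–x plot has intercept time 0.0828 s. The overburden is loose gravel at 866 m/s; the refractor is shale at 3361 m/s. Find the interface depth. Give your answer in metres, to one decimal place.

h = tᵢ·V₁·V₂ / (2·√(V₂²−V₁²)).
√(V₂²−V₁²) = √(3361² − 866²) = 3247.5 m/s.
h = 0.0828 s × 866 × 3361 / (2 × 3247.5) = 37.11 m.

37.1 m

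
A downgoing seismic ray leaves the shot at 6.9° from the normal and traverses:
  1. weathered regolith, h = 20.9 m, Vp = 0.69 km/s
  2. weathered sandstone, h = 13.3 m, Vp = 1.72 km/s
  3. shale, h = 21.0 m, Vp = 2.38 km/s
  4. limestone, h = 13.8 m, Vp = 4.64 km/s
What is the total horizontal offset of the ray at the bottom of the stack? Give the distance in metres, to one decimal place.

Apply Snell's law at each interface; in layer i the horizontal offset is hᵢ·tan θᵢ.
Layer 1: θ = 6.90°; offset = 20.9·tan 6.90° = 2.529 m.
Layer 2: sin θ = 1.72·sin 6.9°/0.69 = 0.2995, θ = 17.43°; offset = 13.3·tan 17.43° = 4.175 m.
Layer 3: sin θ = 2.38·sin 6.9°/0.69 = 0.4144, θ = 24.48°; offset = 21.0·tan 24.48° = 9.562 m.
Layer 4: sin θ = 4.64·sin 6.9°/0.69 = 0.8079, θ = 53.89°; offset = 13.8·tan 53.89° = 18.917 m.
Total horizontal offset = 35.182 m.

35.2 m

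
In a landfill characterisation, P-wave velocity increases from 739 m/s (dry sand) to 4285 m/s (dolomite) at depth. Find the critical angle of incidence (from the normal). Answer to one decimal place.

At critical incidence the refracted ray runs along the interface (θ₂ = 90°), so sin θ_c = V₁/V₂.
θ_c = arcsin(739/4285) = arcsin 0.1725 = 9.93°.

9.9°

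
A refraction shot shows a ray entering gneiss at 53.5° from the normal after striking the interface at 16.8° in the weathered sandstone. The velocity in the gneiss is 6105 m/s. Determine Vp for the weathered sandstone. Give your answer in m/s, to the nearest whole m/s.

2195 m/s

Snell's law: sin 16.8°/V₁ = sin 53.5°/V₂.
V₁ = V₂·sin 16.8°/sin 53.5° = 6105 × 0.3596 = 2195.09 m/s.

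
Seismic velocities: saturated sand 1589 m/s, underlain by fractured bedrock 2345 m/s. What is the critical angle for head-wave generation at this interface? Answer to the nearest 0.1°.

At critical incidence the refracted ray runs along the interface (θ₂ = 90°), so sin θ_c = V₁/V₂.
θ_c = arcsin(1589/2345) = arcsin 0.6776 = 42.66°.

42.7°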